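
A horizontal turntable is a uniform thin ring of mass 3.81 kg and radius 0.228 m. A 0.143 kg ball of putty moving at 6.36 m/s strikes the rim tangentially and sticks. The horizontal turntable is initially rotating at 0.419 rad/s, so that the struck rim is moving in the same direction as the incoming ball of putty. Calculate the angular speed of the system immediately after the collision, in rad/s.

|ω_f| ≈ 1.41 rad/s

About the axle the impulsive forces during the collision are internal, so angular momentum about that axis is conserved.
I_p = (3.81)(0.228)² = 0.1981 kg·m². Taking the sense of the ball of putty's angular momentum as positive, L_{ball} = m v R = (0.143)(6.36)(0.228) = 0.2074 kg·m²/s.
L_i = +I_p ω_p + m v R = +(0.1981)(0.419) + 0.2074 = 0.2903 kg·m²/s.
After sticking, I_f = I_p + m R² = 0.1981 + (0.143)(0.228)² = 0.2055 kg·m².
ω_f = L_i / I_f = 0.2903 / 0.2055 = 1.413 rad/s.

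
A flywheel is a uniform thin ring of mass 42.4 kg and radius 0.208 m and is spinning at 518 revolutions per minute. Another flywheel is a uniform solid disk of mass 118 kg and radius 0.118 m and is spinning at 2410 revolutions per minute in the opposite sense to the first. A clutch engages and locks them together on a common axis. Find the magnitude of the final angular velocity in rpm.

|ω_f| ≈ 388 rpm

The coupling torques are internal; angular momentum about the shared axis is conserved.
Moments of inertia: I_A = (42.4)(0.208)² = 1.834 kg·m²; I_B = ½(118)(0.118)² = 0.8215 kg·m².
Taking A's sense as positive: L = (1.834)(518) − (0.8215)(2410) = -1030 kg·m²·rpm.
Combined I = 1.834 + 0.8215 = 2.656 kg·m².
ω_f = L / I = -1030 / 2.656 = -387.7 rpm.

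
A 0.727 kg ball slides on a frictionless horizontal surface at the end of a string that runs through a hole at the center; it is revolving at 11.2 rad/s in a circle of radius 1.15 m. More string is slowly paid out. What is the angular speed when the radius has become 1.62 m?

No torque about the axis ⇒ m r₁² ω₁ = m r₂² ω₂.
ω₂ = ω₁ (r₁/r₂)² = (11.2)(1.15/1.62)² = 5.644 rad/s.

ω₂ ≈ 5.64 rad/s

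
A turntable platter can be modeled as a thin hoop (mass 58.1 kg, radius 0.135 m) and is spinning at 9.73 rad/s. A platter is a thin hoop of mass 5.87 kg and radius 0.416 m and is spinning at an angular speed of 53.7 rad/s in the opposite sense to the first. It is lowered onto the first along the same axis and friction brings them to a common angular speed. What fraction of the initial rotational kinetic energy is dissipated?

No external torque acts about the common axis, so total angular momentum is conserved.
Moments of inertia: I_A = (58.1)(0.135)² = 1.059 kg·m²; I_B = (5.87)(0.416)² = 1.016 kg·m².
Taking A's sense as positive: L = (1.059)(9.73) − (1.016)(53.7) = -44.25 kg·m²·rad/s.
Combined I = 1.059 + 1.016 = 2.075 kg·m².
ω_f = L / I = -44.25 / 2.075 = -21.33 rad/s.
KE_i = ½ΣIω² = 1515 J; KE_f = ½(2.075)(21.33)² = 471.8 J.
Fraction dissipated = (KE_i − KE_f)/KE_i = 0.6885.

fraction ≈ 0.689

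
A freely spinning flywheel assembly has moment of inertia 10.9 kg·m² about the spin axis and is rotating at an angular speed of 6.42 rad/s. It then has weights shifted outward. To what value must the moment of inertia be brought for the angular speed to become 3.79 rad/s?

With no external torque about the axis, L is conserved: I₁ω₁ = I₂ω₂.
I₂ = I₁ω₁ / ω₂ = (10.9)(6.42) / (3.79) = 18.46 kg·m².

I₂ ≈ 18.5 kg·m²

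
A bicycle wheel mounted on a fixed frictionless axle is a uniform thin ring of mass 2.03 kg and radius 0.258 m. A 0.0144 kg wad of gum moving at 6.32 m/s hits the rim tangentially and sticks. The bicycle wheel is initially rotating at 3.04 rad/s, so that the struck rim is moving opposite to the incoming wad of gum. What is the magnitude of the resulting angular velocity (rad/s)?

The axle reaction passes through the axle and exerts no torque about it; angular momentum about the axle is conserved through the impact.
I_p = (2.03)(0.258)² = 0.1351 kg·m². Taking the sense of the wad of gum's angular momentum as positive, L_{wad} = m v R = (0.0144)(6.32)(0.258) = 0.02348 kg·m²/s.
L_i = −I_p ω_p + m v R = −(0.1351)(3.04) + 0.02348 = -0.3873 kg·m²/s.
After sticking, I_f = I_p + m R² = 0.1351 + (0.0144)(0.258)² = 0.1361 kg·m².
ω_f = L_i / I_f = -0.3873 / 0.1361 = -2.846 rad/s.

|ω_f| ≈ 2.85 rad/s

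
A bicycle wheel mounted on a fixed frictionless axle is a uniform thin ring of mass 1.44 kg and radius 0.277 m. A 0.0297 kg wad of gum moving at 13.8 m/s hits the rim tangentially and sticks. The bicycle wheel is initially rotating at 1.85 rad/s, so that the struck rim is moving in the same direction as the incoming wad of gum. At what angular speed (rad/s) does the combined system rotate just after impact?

About the axle the impulsive forces during the collision are internal, so angular momentum about that axis is conserved.
I_p = (1.44)(0.277)² = 0.1105 kg·m². Taking the sense of the wad of gum's angular momentum as positive, L_{wad} = m v R = (0.0297)(13.8)(0.277) = 0.1135 kg·m²/s.
L_i = +I_p ω_p + m v R = +(0.1105)(1.85) + 0.1135 = 0.3179 kg·m²/s.
After sticking, I_f = I_p + m R² = 0.1105 + (0.0297)(0.277)² = 0.1128 kg·m².
ω_f = L_i / I_f = 0.3179 / 0.1128 = 2.819 rad/s.

|ω_f| ≈ 2.82 rad/s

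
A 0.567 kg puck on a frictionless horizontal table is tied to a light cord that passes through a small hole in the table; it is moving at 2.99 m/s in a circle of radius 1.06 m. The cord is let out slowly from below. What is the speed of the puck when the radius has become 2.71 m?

Central (radial) force ⇒ zero torque about the center ⇒ m v r is constant.
v₂ = v₁ r₁ / r₂ = (2.99)(1.06) / (2.71) = 1.170 m/s.

v₂ ≈ 1.17 m/s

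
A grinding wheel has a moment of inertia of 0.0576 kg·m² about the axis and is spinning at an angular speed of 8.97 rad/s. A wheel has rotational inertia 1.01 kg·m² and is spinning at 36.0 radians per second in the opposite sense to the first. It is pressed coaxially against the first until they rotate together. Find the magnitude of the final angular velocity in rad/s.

The coupling torques are internal; angular momentum about the shared axis is conserved.
Taking A's sense as positive: L = (0.05760)(8.97) − (1.010)(36.0) = -35.84 kg·m²·rad/s.
Combined I = 0.05760 + 1.010 = 1.068 kg·m².
ω_f = L / I = -35.84 / 1.068 = -33.57 rad/s.

|ω_f| ≈ 33.6 rad/s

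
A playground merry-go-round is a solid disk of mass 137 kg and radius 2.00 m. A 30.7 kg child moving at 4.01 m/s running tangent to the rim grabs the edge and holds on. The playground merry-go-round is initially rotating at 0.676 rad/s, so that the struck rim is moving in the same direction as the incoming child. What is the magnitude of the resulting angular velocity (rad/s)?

|ω_f| ≈ 1.09 rad/s

About the axle the impulsive forces during the collision are internal, so angular momentum about that axis is conserved.
I_p = ½(137)(2.00)² = 274.0 kg·m². Taking the sense of the child's angular momentum as positive, L_{child} = m v R = (30.7)(4.01)(2.00) = 246.2 kg·m²/s.
L_i = +I_p ω_p + m v R = +(274.0)(0.676) + 246.2 = 431.4 kg·m²/s.
After sticking, I_f = I_p + m R² = 274.0 + (30.7)(2.00)² = 396.8 kg·m².
ω_f = L_i / I_f = 431.4 / 396.8 = 1.087 rad/s.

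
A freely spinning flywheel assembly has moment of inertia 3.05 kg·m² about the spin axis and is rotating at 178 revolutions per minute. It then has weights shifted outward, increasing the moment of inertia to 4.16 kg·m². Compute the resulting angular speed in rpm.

ω₂ ≈ 131 rpm

With no external torque about the axis, L is conserved: I₁ω₁ = I₂ω₂.
ω₂ = I₁ω₁ / I₂ = (3.050)(178 rpm) / (4.160) = 130.5 rpm.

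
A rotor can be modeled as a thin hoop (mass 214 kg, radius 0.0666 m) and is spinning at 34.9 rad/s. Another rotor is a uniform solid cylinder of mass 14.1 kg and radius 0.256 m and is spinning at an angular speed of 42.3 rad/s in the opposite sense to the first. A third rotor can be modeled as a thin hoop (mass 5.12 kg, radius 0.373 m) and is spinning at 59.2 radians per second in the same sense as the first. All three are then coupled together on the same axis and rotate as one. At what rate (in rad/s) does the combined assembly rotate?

|ω_f| ≈ 26.3 rad/s

No external torque acts about the common axis, so total angular momentum is conserved.
Moments of inertia: I_A = (214)(0.0666)² = 0.9492 kg·m²; I_B = ½(14.1)(0.256)² = 0.4620 kg·m²; I_C = (5.12)(0.373)² = 0.7123 kg·m².
Taking A's sense as positive: L = (0.9492)(34.9) − (0.4620)(42.3) + (0.7123)(59.2) = 55.75 kg·m²·rad/s.
Combined I = 0.9492 + 0.4620 + 0.7123 = 2.124 kg·m².
ω_f = L / I = 55.75 / 2.124 = 26.25 rad/s.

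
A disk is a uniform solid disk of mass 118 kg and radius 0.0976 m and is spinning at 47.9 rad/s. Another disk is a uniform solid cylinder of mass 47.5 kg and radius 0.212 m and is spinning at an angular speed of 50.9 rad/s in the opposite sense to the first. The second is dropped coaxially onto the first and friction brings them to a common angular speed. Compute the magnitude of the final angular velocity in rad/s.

|ω_f| ≈ 16.8 rad/s

The coupling torques are internal; angular momentum about the shared axis is conserved.
Moments of inertia: I_A = ½(118)(0.0976)² = 0.5620 kg·m²; I_B = ½(47.5)(0.212)² = 1.067 kg·m².
Taking A's sense as positive: L = (0.5620)(47.9) − (1.067)(50.9) = -27.41 kg·m²·rad/s.
Combined I = 0.5620 + 1.067 = 1.629 kg·m².
ω_f = L / I = -27.41 / 1.629 = -16.82 rad/s.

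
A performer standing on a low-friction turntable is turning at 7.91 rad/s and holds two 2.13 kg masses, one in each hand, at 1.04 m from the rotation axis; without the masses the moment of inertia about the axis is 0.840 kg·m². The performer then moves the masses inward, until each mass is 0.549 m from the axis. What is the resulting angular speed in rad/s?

Angular momentum about the spin axis is conserved since the torque about it is zero.
I₁ = 0.840 + 2(2.13)(1.04)² = 5.448 kg·m²; I₂ = 0.840 + 2(2.13)(0.549)² = 2.124 kg·m².
ω₂ = I₁ω₁ / I₂ = (5.448)(7.91 rad/s) / (2.124) = 20.29 rad/s.

ω₂ ≈ 20.3 rad/s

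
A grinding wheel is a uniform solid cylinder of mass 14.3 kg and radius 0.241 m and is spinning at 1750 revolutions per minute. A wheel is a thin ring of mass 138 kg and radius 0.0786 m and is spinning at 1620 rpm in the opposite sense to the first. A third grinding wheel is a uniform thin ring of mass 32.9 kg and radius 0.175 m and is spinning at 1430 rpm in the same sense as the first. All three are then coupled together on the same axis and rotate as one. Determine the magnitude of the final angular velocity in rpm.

|ω_f| ≈ 346 rpm

No external torque acts about the common axis, so total angular momentum is conserved.
Moments of inertia: I_A = ½(14.3)(0.241)² = 0.4153 kg·m²; I_B = (138)(0.0786)² = 0.8526 kg·m²; I_C = (32.9)(0.175)² = 1.008 kg·m².
Taking A's sense as positive: L = (0.4153)(1750) − (0.8526)(1620) + (1.008)(1430) = 786.4 kg·m²·rpm.
Combined I = 0.4153 + 0.8526 + 1.008 = 2.275 kg·m².
ω_f = L / I = 786.4 / 2.275 = 345.6 rpm.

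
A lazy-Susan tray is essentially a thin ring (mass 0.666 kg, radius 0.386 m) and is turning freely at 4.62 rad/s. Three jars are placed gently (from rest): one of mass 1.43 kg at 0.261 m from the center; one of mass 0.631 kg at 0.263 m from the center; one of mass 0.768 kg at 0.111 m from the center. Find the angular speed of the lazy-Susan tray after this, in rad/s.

ω_f ≈ 1.84 rad/s

The added mass arrives with no angular momentum about the center, and any external torque about the center is negligible, so the system's angular momentum is conserved.
I_p = (0.666)(0.386)² = 0.09923 kg·m².
Added inertia Σmr² = (1.43)(0.261)² + (0.631)(0.263)² + (0.768)(0.111)² = 0.1505 kg·m²; I_f = 0.09923 + 0.1505 = 0.2498 kg·m².
ω_f = I_p ω_i / I_f = (0.09923)(4.62) / 0.2498 = 1.836 rad/s.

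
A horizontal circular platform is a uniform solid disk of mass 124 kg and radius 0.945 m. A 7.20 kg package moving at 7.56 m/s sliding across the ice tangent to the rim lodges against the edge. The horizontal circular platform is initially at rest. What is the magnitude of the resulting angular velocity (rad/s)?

|ω_f| ≈ 0.832 rad/s

The axle reaction passes through the central axle and exerts no torque about it; angular momentum about the central axle is conserved through the impact.
I_p = ½(124)(0.945)² = 55.37 kg·m². Taking the sense of the package's angular momentum as positive, L_{package} = m v R = (7.20)(7.56)(0.945) = 51.44 kg·m²/s.
L_i = 0 + 51.44 = 51.44 kg·m²/s.
After sticking, I_f = I_p + m R² = 55.37 + (7.20)(0.945)² = 61.80 kg·m².
ω_f = L_i / I_f = 51.44 / 61.80 = 0.8324 rad/s.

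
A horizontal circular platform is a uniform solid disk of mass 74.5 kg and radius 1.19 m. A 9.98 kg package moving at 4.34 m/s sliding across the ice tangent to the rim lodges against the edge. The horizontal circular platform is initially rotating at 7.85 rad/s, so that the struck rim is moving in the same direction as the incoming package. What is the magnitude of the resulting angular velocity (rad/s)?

|ω_f| ≈ 6.96 rad/s

About the central axle the impulsive forces during the collision are internal, so angular momentum about that axis is conserved.
I_p = ½(74.5)(1.19)² = 52.75 kg·m². Taking the sense of the package's angular momentum as positive, L_{package} = m v R = (9.98)(4.34)(1.19) = 51.54 kg·m²/s.
L_i = +I_p ω_p + m v R = +(52.75)(7.85) + 51.54 = 465.6 kg·m²/s.
After sticking, I_f = I_p + m R² = 52.75 + (9.98)(1.19)² = 66.88 kg·m².
ω_f = L_i / I_f = 465.6 / 66.88 = 6.962 rad/s.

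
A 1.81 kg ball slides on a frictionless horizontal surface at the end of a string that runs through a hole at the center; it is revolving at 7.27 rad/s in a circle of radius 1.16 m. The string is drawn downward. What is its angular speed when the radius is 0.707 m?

The constraining force is radial, so m r² ω about the center is conserved.
ω₂ = ω₁ (r₁/r₂)² = (7.27)(1.16/0.707)² = 19.57 rad/s.

ω₂ ≈ 19.6 rad/s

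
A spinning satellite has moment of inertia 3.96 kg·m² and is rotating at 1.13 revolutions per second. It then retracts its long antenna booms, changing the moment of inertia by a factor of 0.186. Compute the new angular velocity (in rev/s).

Angular momentum about the spin axis is conserved since the torque about it is zero.
I₂ = 0.186 × 3.96 = 0.7366 kg·m².
ω₂ = I₁ω₁ / I₂ = (3.960)(1.13 rev/s) / (0.7366) = 6.075 rev/s.

ω₂ ≈ 6.08 rev/s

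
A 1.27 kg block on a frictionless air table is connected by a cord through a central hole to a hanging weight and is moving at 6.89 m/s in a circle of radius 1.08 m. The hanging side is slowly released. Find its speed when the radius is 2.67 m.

v₂ ≈ 2.79 m/s

The only horizontal force on the mass is along the cord (radial), so it exerts no torque about the hole and angular momentum m v r is conserved.
v₂ = v₁ r₁ / r₂ = (6.89)(1.08) / (2.67) = 2.787 m/s.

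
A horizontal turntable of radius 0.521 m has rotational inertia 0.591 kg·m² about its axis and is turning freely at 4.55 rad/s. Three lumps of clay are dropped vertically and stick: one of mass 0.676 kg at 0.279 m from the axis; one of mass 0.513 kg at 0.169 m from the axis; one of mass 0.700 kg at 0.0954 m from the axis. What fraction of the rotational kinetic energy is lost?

No external torque acts about the axis; L_before = L_after.
Added inertia Σmr² = (0.676)(0.279)² + (0.513)(0.169)² + (0.700)(0.0954)² = 0.07364 kg·m²; I_f = 0.5910 + 0.07364 = 0.6646 kg·m².
ω_f = I_p ω_i / I_f = (0.5910)(4.55) / 0.6646 = 4.046 rad/s.
KE_i = ½(0.5910)(4.550 rad/s)² = 6.118 J; KE_f = ½(0.6646)(4.046)² = 5.440 J.
Fraction lost = 0.1108.

fraction ≈ 0.111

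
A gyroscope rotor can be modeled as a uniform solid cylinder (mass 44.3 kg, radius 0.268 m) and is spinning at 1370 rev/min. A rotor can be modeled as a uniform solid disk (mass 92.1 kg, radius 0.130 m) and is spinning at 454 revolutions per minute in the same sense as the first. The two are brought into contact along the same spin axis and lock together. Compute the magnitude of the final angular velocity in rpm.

|ω_f| ≈ 1070 rpm

The coupling torques are internal; angular momentum about the shared axis is conserved.
Moments of inertia: I_A = ½(44.3)(0.268)² = 1.591 kg·m²; I_B = ½(92.1)(0.130)² = 0.7782 kg·m².
Taking A's sense as positive: L = (1.591)(1370) + (0.7782)(454) = 2533 kg·m²·rpm.
Combined I = 1.591 + 0.7782 = 2.369 kg·m².
ω_f = L / I = 2533 / 2.369 = 1069 rpm.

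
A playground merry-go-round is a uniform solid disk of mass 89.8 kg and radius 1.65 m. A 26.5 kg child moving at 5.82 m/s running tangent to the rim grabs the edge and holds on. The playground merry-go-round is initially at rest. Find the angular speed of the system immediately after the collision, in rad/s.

|ω_f| ≈ 1.31 rad/s

The axle reaction passes through the axle and exerts no torque about it; angular momentum about the axle is conserved through the impact.
I_p = ½(89.8)(1.65)² = 122.2 kg·m². Taking the sense of the child's angular momentum as positive, L_{child} = m v R = (26.5)(5.82)(1.65) = 254.5 kg·m²/s.
L_i = 0 + 254.5 = 254.5 kg·m²/s.
After sticking, I_f = I_p + m R² = 122.2 + (26.5)(1.65)² = 194.4 kg·m².
ω_f = L_i / I_f = 254.5 / 194.4 = 1.309 rad/s.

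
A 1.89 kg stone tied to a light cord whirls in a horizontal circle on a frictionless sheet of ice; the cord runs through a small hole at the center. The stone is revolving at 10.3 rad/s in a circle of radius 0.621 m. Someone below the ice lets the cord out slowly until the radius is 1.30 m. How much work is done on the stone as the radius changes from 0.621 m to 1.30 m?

W ≈ -29.8 J

No torque about the axis ⇒ m r₁² ω₁ = m r₂² ω₂.
ω₂ = ω₁ (r₁/r₂)² = (10.3)(0.621/1.30)² = 2.350 rad/s.
W = ΔKE = ½m(v₂² − v₁²) = -29.84 J.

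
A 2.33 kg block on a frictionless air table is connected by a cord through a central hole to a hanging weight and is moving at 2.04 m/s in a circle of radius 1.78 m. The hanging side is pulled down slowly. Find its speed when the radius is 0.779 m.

Central (radial) force ⇒ zero torque about the center ⇒ m v r is constant.
v₂ = v₁ r₁ / r₂ = (2.04)(1.78) / (0.779) = 4.661 m/s.

v₂ ≈ 4.66 m/s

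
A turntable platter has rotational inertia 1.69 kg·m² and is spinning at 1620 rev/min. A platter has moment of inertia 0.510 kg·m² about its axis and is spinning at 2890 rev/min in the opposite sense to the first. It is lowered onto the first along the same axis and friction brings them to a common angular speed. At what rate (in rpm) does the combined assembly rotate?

No external torque acts about the common axis, so total angular momentum is conserved.
Taking A's sense as positive: L = (1.690)(1620) − (0.5100)(2890) = 1264 kg·m²·rpm.
Combined I = 1.690 + 0.5100 = 2.200 kg·m².
ω_f = L / I = 1264 / 2.200 = 574.5 rpm.

|ω_f| ≈ 574 rpm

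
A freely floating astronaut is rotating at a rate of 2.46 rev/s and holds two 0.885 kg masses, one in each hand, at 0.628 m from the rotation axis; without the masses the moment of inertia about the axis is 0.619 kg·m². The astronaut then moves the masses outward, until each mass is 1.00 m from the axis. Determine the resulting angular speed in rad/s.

With no external torque about the axis, L is conserved: I₁ω₁ = I₂ω₂.
I₁ = 0.619 + 2(0.885)(0.628)² = 1.317 kg·m²; I₂ = 0.619 + 2(0.885)(1.00)² = 2.389 kg·m².
ω₂ = I₁ω₁ / I₂ = (1.317)(2.46 rev/s) / (2.389) = 1.356 rev/s = 8.521 rad/s.

ω₂ ≈ 8.52 rad/s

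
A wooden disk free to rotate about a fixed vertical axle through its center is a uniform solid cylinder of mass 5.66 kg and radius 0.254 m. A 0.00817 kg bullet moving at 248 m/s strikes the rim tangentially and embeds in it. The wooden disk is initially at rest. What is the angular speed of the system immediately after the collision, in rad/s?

|ω_f| ≈ 2.81 rad/s

About the axle the impulsive forces during the collision are internal, so angular momentum about that axis is conserved.
I_p = ½(5.66)(0.254)² = 0.1826 kg·m². Taking the sense of the bullet's angular momentum as positive, L_{bullet} = m v R = (0.00817)(248)(0.254) = 0.5146 kg·m²/s.
L_i = 0 + 0.5146 = 0.5146 kg·m²/s.
After sticking, I_f = I_p + m R² = 0.1826 + (0.00817)(0.254)² = 0.1831 kg·m².
ω_f = L_i / I_f = 0.5146 / 0.1831 = 2.811 rad/s.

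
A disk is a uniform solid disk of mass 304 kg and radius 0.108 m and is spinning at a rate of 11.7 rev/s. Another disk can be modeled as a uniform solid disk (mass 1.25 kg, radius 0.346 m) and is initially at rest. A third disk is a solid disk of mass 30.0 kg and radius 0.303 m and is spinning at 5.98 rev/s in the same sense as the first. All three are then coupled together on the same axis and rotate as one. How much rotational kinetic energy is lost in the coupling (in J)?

ΔKE lost ≈ 623 J

The coupling torques are internal; angular momentum about the shared axis is conserved.
Moments of inertia: I_A = ½(304)(0.108)² = 1.773 kg·m²; I_B = ½(1.25)(0.346)² = 0.07482 kg·m²; I_C = ½(30.0)(0.303)² = 1.377 kg·m².
Taking A's sense as positive: L = (1.773)(11.7) + (1.377)(5.98) = 28.98 kg·m²·rev/s.
Combined I = 1.773 + 0.07482 + 1.377 = 3.225 kg·m².
ω_f = L / I = 28.98 / 3.225 = 8.986 rev/s.
KE_i = ½ΣIω² = 5763 J; KE_f = ½(3.225)(56.46)² = 5140 J.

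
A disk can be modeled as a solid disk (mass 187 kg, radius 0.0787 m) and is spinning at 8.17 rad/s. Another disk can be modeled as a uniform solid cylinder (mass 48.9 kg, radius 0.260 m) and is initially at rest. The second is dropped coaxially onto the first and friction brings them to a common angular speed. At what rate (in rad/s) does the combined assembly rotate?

|ω_f| ≈ 2.12 rad/s

The coupling torques are internal; angular momentum about the shared axis is conserved.
Moments of inertia: I_A = ½(187)(0.0787)² = 0.5791 kg·m²; I_B = ½(48.9)(0.260)² = 1.653 kg·m².
Taking A's sense as positive: L = (0.5791)(8.17) = 4.731 kg·m²·rad/s.
Combined I = 0.5791 + 1.653 = 2.232 kg·m².
ω_f = L / I = 4.731 / 2.232 = 2.120 rad/s.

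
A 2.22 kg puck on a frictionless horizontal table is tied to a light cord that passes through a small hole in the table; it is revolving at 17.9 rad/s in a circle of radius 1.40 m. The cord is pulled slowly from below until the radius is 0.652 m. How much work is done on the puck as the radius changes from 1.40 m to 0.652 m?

W ≈ 2520 J

No torque about the axis ⇒ m r₁² ω₁ = m r₂² ω₂.
ω₂ = ω₁ (r₁/r₂)² = (17.9)(1.40/0.652)² = 82.53 rad/s.
W = ΔKE = ½m(v₂² − v₁²) = 2517 J.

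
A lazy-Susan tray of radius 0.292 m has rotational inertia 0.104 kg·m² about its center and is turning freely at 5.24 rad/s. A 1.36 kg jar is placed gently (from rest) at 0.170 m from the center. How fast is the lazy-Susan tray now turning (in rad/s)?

ω_f ≈ 3.80 rad/s

No external torque acts about the center; L_before = L_after.
Added inertia Σmr² = (1.36)(0.170)² = 0.03930 kg·m²; I_f = 0.1040 + 0.03930 = 0.1433 kg·m².
ω_f = I_p ω_i / I_f = (0.1040)(5.24) / 0.1433 = 3.803 rad/s.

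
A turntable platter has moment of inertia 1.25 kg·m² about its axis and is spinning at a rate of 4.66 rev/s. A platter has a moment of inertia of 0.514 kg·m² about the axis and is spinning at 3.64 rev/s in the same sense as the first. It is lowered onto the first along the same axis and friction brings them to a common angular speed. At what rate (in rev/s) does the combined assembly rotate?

|ω_f| ≈ 4.36 rev/s

No external torque acts about the common axis, so total angular momentum is conserved.
Taking A's sense as positive: L = (1.250)(4.66) + (0.5140)(3.64) = 7.696 kg·m²·rev/s.
Combined I = 1.250 + 0.5140 = 1.764 kg·m².
ω_f = L / I = 7.696 / 1.764 = 4.363 rev/s.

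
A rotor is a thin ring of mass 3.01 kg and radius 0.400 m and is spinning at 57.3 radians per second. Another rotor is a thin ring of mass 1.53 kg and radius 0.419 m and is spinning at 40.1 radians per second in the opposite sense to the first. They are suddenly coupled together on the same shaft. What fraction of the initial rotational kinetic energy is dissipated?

No external torque acts about the common axis, so total angular momentum is conserved.
Moments of inertia: I_A = (3.01)(0.400)² = 0.4816 kg·m²; I_B = (1.53)(0.419)² = 0.2686 kg·m².
Taking A's sense as positive: L = (0.4816)(57.3) − (0.2686)(40.1) = 16.82 kg·m²·rad/s.
Combined I = 0.4816 + 0.2686 = 0.7502 kg·m².
ω_f = L / I = 16.82 / 0.7502 = 22.43 rad/s.
KE_i = ½ΣIω² = 1007 J; KE_f = ½(0.7502)(22.43)² = 188.7 J.
Fraction dissipated = (KE_i − KE_f)/KE_i = 0.8126.

fraction ≈ 0.813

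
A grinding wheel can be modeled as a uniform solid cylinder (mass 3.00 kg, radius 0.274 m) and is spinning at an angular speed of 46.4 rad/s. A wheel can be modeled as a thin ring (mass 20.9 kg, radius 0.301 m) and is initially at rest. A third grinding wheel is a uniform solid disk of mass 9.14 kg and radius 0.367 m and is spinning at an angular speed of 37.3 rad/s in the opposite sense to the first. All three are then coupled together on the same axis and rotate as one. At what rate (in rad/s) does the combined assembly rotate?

|ω_f| ≈ 6.76 rad/s

The coupling torques are internal; angular momentum about the shared axis is conserved.
Moments of inertia: I_A = ½(3.00)(0.274)² = 0.1126 kg·m²; I_B = (20.9)(0.301)² = 1.894 kg·m²; I_C = ½(9.14)(0.367)² = 0.6155 kg·m².
Taking A's sense as positive: L = (0.1126)(46.4) − (0.6155)(37.3) = -17.73 kg·m²·rad/s.
Combined I = 0.1126 + 1.894 + 0.6155 = 2.622 kg·m².
ω_f = L / I = -17.73 / 2.622 = -6.764 rad/s.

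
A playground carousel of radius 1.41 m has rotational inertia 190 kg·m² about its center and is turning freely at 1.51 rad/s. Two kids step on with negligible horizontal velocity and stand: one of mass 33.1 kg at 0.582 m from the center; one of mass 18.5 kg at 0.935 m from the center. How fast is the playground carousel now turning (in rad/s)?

The added mass arrives with no angular momentum about the center, and any external torque about the center is negligible, so the system's angular momentum is conserved.
Added inertia Σmr² = (33.1)(0.582)² + (18.5)(0.935)² = 27.38 kg·m²; I_f = 190.0 + 27.38 = 217.4 kg·m².
ω_f = I_p ω_i / I_f = (190.0)(1.51) / 217.4 = 1.320 rad/s.

ω_f ≈ 1.32 rad/s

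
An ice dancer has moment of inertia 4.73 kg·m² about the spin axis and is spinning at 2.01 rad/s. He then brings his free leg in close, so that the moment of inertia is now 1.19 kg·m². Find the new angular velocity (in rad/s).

Angular momentum about the spin axis is conserved since the torque about it is zero.
ω₂ = I₁ω₁ / I₂ = (4.730)(2.01 rad/s) / (1.190) = 7.989 rad/s.

ω₂ ≈ 7.99 rad/s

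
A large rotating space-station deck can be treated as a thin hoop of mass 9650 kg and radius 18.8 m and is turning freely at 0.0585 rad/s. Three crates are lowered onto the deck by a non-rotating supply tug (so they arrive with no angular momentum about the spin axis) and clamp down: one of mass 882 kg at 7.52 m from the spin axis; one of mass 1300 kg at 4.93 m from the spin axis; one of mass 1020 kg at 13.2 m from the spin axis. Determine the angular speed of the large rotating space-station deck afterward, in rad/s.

The added mass arrives with no angular momentum about the spin axis, and any external torque about the spin axis is negligible, so the system's angular momentum is conserved.
I_p = (9650)(18.8)² = 3.411e+06 kg·m².
Added inertia Σmr² = (882)(7.52)² + (1300)(4.93)² + (1020)(13.2)² = 2.592e+05 kg·m²; I_f = 3.411e+06 + 2.592e+05 = 3.670e+06 kg·m².
ω_f = I_p ω_i / I_f = (3.411e+06)(0.0585) / 3.670e+06 = 0.05437 rad/s.

ω_f ≈ 0.0544 rad/s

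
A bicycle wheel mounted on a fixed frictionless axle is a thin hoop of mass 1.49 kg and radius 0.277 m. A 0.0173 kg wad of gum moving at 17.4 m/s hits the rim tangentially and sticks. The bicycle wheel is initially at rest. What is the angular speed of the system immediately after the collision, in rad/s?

|ω_f| ≈ 0.721 rad/s

About the axle the impulsive forces during the collision are internal, so angular momentum about that axis is conserved.
I_p = (1.49)(0.277)² = 0.1143 kg·m². Taking the sense of the wad of gum's angular momentum as positive, L_{wad} = m v R = (0.0173)(17.4)(0.277) = 0.08338 kg·m²/s.
L_i = 0 + 0.08338 = 0.08338 kg·m²/s.
After sticking, I_f = I_p + m R² = 0.1143 + (0.0173)(0.277)² = 0.1157 kg·m².
ω_f = L_i / I_f = 0.08338 / 0.1157 = 0.7210 rad/s.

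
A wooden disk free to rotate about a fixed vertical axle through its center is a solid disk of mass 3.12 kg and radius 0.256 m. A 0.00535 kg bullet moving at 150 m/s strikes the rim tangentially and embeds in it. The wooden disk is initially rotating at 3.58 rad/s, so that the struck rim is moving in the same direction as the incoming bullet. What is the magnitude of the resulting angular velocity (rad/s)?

The axle reaction passes through the axle and exerts no torque about it; angular momentum about the axle is conserved through the impact.
I_p = ½(3.12)(0.256)² = 0.1022 kg·m². Taking the sense of the bullet's angular momentum as positive, L_{bullet} = m v R = (0.00535)(150)(0.256) = 0.2054 kg·m²/s.
L_i = +I_p ω_p + m v R = +(0.1022)(3.58) + 0.2054 = 0.5714 kg·m²/s.
After sticking, I_f = I_p + m R² = 0.1022 + (0.00535)(0.256)² = 0.1026 kg·m².
ω_f = L_i / I_f = 0.5714 / 0.1026 = 5.570 rad/s.

|ω_f| ≈ 5.57 rad/s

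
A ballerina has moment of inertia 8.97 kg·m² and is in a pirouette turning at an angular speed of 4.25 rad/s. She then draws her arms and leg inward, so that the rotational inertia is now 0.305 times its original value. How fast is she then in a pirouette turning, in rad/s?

No external torque acts about the spin axis, so angular momentum is conserved.
I₂ = 0.305 × 8.97 = 2.736 kg·m².
ω₂ = I₁ω₁ / I₂ = (8.970)(4.25 rad/s) / (2.736) = 13.93 rad/s.

ω₂ ≈ 13.9 rad/s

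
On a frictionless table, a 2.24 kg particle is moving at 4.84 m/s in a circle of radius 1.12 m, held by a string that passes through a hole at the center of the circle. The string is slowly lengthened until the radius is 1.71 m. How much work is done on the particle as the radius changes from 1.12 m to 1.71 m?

W ≈ -15.0 J

The only horizontal force on the mass is along the cord (radial), so it exerts no torque about the hole and angular momentum m v r is conserved.
v₂ = v₁ r₁ / r₂ = (4.84)(1.12) / (1.71) = 3.170 m/s.
W = ΔKE = ½m(v₂² − v₁²) = -14.98 J.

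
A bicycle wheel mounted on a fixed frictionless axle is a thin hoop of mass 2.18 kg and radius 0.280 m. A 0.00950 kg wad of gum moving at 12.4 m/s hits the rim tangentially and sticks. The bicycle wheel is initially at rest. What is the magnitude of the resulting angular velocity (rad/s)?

|ω_f| ≈ 0.192 rad/s

The axle reaction passes through the axle and exerts no torque about it; angular momentum about the axle is conserved through the impact.
I_p = (2.18)(0.280)² = 0.1709 kg·m². Taking the sense of the wad of gum's angular momentum as positive, L_{wad} = m v R = (0.00950)(12.4)(0.280) = 0.03298 kg·m²/s.
L_i = 0 + 0.03298 = 0.03298 kg·m²/s.
After sticking, I_f = I_p + m R² = 0.1709 + (0.00950)(0.280)² = 0.1717 kg·m².
ω_f = L_i / I_f = 0.03298 / 0.1717 = 0.1922 rad/s.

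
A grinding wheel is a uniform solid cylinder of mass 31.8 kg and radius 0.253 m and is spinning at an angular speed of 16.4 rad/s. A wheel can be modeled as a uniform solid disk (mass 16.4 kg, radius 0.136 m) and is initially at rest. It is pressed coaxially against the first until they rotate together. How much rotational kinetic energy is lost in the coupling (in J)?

No external torque acts about the common axis, so total angular momentum is conserved.
Moments of inertia: I_A = ½(31.8)(0.253)² = 1.018 kg·m²; I_B = ½(16.4)(0.136)² = 0.1517 kg·m².
Taking A's sense as positive: L = (1.018)(16.4) = 16.69 kg·m²·rad/s.
Combined I = 1.018 + 0.1517 = 1.169 kg·m².
ω_f = L / I = 16.69 / 1.169 = 14.27 rad/s.
KE_i = ½ΣIω² = 136.9 J; KE_f = ½(1.169)(14.27)² = 119.1 J.

ΔKE lost ≈ 17.8 J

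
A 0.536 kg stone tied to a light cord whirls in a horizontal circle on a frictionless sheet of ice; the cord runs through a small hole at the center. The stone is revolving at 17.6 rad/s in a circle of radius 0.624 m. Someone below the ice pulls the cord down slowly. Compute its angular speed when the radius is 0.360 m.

No torque about the axis ⇒ m r₁² ω₁ = m r₂² ω₂.
ω₂ = ω₁ (r₁/r₂)² = (17.6)(0.624/0.360)² = 52.88 rad/s.

ω₂ ≈ 52.9 rad/s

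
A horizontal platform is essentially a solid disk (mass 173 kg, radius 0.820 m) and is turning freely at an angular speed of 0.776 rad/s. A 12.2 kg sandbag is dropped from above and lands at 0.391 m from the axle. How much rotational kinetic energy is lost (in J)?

energy lost ≈ 0.544 J

No external torque acts about the axle; L_before = L_after.
I_p = ½(173)(0.820)² = 58.16 kg·m².
Added inertia Σmr² = (12.2)(0.391)² = 1.865 kg·m²; I_f = 58.16 + 1.865 = 60.03 kg·m².
ω_f = I_p ω_i / I_f = (58.16)(0.776) / 60.03 = 0.7519 rad/s.
KE_i = ½(58.16)(0.7760 rad/s)² = 17.51 J; KE_f = ½(60.03)(0.7519)² = 16.97 J.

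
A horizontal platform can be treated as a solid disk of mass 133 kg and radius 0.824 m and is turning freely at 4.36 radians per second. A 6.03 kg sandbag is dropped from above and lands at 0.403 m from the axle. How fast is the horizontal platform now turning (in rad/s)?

ω_f ≈ 4.27 rad/s

The added mass arrives with no angular momentum about the axle, and any external torque about the axle is negligible, so the system's angular momentum is conserved.
I_p = ½(133)(0.824)² = 45.15 kg·m².
Added inertia Σmr² = (6.03)(0.403)² = 0.9793 kg·m²; I_f = 45.15 + 0.9793 = 46.13 kg·m².
ω_f = I_p ω_i / I_f = (45.15)(4.36) / 46.13 = 4.267 rad/s.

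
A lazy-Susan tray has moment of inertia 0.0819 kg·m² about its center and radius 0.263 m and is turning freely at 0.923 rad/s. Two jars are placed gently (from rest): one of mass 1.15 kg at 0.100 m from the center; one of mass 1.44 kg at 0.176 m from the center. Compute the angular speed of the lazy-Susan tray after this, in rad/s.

ω_f ≈ 0.548 rad/s

The added mass arrives with no angular momentum about the center, and any external torque about the center is negligible, so the system's angular momentum is conserved.
Added inertia Σmr² = (1.15)(0.100)² + (1.44)(0.176)² = 0.05611 kg·m²; I_f = 0.08190 + 0.05611 = 0.1380 kg·m².
ω_f = I_p ω_i / I_f = (0.08190)(0.923) / 0.1380 = 0.5478 rad/s.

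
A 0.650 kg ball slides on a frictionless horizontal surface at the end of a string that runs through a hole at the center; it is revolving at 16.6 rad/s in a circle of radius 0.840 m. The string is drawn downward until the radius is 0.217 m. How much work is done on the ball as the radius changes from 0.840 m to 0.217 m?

No torque about the axis ⇒ m r₁² ω₁ = m r₂² ω₂.
ω₂ = ω₁ (r₁/r₂)² = (16.6)(0.840/0.217)² = 248.7 rad/s.
W = ΔKE = ½m(v₂² − v₁²) = 883.7 J.

W ≈ 884 J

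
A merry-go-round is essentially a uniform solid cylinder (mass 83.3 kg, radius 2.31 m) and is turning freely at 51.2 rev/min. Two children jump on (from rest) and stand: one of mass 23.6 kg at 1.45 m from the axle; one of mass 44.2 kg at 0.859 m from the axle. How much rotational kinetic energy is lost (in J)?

No external torque acts about the axle; L_before = L_after.
I_p = ½(83.3)(2.31)² = 222.2 kg·m².
Added inertia Σmr² = (23.6)(1.45)² + (44.2)(0.859)² = 82.23 kg·m²; I_f = 222.2 + 82.23 = 304.5 kg·m².
ω_f = I_p ω_i / I_f = (222.2)(51.2) / 304.5 = 37.37 rpm.
KE_i = ½(222.2)(5.362 rad/s)² = 3195 J; KE_f = ½(304.5)(3.914)² = 2332 J.

energy lost ≈ 863 J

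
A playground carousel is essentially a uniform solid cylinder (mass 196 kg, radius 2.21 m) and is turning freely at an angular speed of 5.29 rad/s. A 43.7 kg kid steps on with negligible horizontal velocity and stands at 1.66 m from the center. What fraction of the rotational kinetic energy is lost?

No external torque acts about the center; L_before = L_after.
I_p = ½(196)(2.21)² = 478.6 kg·m².
Added inertia Σmr² = (43.7)(1.66)² = 120.4 kg·m²; I_f = 478.6 + 120.4 = 599.1 kg·m².
ω_f = I_p ω_i / I_f = (478.6)(5.29) / 599.1 = 4.227 rad/s.
KE_i = ½(478.6)(5.290 rad/s)² = 6697 J; KE_f = ½(599.1)(4.227)² = 5351 J.
Fraction lost = 0.2010.

fraction ≈ 0.201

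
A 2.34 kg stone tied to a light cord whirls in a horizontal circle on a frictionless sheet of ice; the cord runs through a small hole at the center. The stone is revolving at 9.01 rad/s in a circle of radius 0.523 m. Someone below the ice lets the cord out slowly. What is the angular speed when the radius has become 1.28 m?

The constraining force is radial, so m r² ω about the center is conserved.
ω₂ = ω₁ (r₁/r₂)² = (9.01)(0.523/1.28)² = 1.504 rad/s.

ω₂ ≈ 1.50 rad/s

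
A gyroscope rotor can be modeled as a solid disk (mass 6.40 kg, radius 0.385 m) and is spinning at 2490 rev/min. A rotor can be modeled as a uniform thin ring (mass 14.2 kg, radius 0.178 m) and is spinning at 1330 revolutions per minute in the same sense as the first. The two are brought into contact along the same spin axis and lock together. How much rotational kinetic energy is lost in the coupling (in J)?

ΔKE lost ≈ 1700 J

The coupling torques are internal; angular momentum about the shared axis is conserved.
Moments of inertia: I_A = ½(6.40)(0.385)² = 0.4743 kg·m²; I_B = (14.2)(0.178)² = 0.4499 kg·m².
Taking A's sense as positive: L = (0.4743)(2490) + (0.4499)(1330) = 1779 kg·m²·rpm.
Combined I = 0.4743 + 0.4499 = 0.9242 kg·m².
ω_f = L / I = 1779 / 0.9242 = 1925 rpm.
KE_i = ½ΣIω² = 20490 J; KE_f = ½(0.9242)(201.6)² = 18790 J.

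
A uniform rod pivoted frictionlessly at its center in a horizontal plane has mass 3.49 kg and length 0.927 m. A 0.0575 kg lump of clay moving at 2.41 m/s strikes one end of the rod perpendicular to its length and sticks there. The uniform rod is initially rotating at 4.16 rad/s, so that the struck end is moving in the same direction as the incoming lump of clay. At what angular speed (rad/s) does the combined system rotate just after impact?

|ω_f| ≈ 4.21 rad/s

The axle reaction passes through the pivot and exerts no torque about it; angular momentum about the pivot is conserved through the impact.
I_p = (1/12)(3.49)(0.927)² = 0.2499 kg·m². Taking the sense of the lump of clay's angular momentum as positive, L_{lump} = m v R = (0.0575)(2.41)(0.927/2) = 0.06423 kg·m²/s.
L_i = +I_p ω_p + m v R = +(0.2499)(4.16) + 0.06423 = 1.104 kg·m²/s.
After sticking, I_f = I_p + m R² = 0.2499 + (0.0575)(0.927/2)² = 0.2623 kg·m².
ω_f = L_i / I_f = 1.104 / 0.2623 = 4.209 rad/s.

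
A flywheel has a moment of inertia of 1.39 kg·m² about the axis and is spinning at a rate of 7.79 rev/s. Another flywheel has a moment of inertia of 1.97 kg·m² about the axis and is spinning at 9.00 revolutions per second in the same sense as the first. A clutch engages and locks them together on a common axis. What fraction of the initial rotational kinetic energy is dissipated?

fraction ≈ 0.00489

No external torque acts about the common axis, so total angular momentum is conserved.
Taking A's sense as positive: L = (1.390)(7.79) + (1.970)(9.00) = 28.56 kg·m²·rev/s.
Combined I = 1.390 + 1.970 = 3.360 kg·m².
ω_f = L / I = 28.56 / 3.360 = 8.499 rev/s.
KE_i = ½ΣIω² = 4815 J; KE_f = ½(3.360)(53.40)² = 4791 J.
Fraction dissipated = (KE_i − KE_f)/KE_i = 0.004892.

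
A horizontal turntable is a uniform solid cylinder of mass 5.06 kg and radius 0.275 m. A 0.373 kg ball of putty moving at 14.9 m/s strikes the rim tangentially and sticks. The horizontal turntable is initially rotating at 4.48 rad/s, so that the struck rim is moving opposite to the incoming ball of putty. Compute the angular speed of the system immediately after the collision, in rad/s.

|ω_f| ≈ 3.06 rad/s

About the axle the impulsive forces during the collision are internal, so angular momentum about that axis is conserved.
I_p = ½(5.06)(0.275)² = 0.1913 kg·m². Taking the sense of the ball of putty's angular momentum as positive, L_{ball} = m v R = (0.373)(14.9)(0.275) = 1.528 kg·m²/s.
L_i = −I_p ω_p + m v R = −(0.1913)(4.48) + 1.528 = 0.6712 kg·m²/s.
After sticking, I_f = I_p + m R² = 0.1913 + (0.373)(0.275)² = 0.2195 kg·m².
ω_f = L_i / I_f = 0.6712 / 0.2195 = 3.057 rad/s.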